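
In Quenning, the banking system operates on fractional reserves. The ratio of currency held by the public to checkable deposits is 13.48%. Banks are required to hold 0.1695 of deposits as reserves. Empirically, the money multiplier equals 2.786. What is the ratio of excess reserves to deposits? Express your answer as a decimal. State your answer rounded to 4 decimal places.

Using m = 2.786. Since m = (1 + c)/(c + rr + e), the denominator satisfies c + rr + e = (1 + c)/m = (1 + 0.1348) / 2.786 ≈ 0.407322.
With c = 0.1348 and rr = 0.1695, the ratio of excess reserves to deposits is 0.407322 − 0.1348 − 0.1695 = 0.103022.

0.1030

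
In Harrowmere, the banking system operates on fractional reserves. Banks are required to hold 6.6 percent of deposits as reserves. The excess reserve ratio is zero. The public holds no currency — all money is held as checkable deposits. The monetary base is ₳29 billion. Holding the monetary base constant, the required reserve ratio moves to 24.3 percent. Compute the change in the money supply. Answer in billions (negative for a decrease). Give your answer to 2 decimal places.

Initially m₁ = 1 / (0.066) ≈ 15.15152, so M₁ = 15.15152 × 29 ≈ 439.3941 billion.
After the change m₂ = 1 / (0.243) ≈ 4.11523, so M₂ = 4.11523 × 29 ≈ 119.3417 billion.
ΔM = M₂ − M₁ = 119.3417 − 439.3941 = -320.0524 billion.

-320.05 billion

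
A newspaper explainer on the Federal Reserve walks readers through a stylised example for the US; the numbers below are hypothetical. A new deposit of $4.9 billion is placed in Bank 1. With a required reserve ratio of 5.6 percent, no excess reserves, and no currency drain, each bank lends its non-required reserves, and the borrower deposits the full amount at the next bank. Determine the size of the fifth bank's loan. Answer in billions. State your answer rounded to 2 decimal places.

$3.67 billion

Each bank lends a fraction (1 − rr) = 0.9440 of the deposit it receives, so Bank 5 receives 4.9·0.9440^4 and lends 4.9·0.9440^5 ≈ 3.6733 billion.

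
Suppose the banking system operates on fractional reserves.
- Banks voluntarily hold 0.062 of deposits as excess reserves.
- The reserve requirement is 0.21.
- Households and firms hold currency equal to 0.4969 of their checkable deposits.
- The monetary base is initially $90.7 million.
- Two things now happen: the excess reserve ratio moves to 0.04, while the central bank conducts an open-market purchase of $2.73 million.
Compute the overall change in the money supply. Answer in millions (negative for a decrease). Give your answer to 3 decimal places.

$10.672 million

Before: m₁ = (1 + 0.4969) / (0.21 + 0.062 + 0.4969) ≈ 1.946807, MB₁ = 90.7, so M₁ = 1.946807 × 90.7 ≈ 176.5754 million.
After: m₂ = (1 + 0.4969) / (0.21 + 0.04 + 0.4969) ≈ 2.004150, MB₂ = 90.7 + 2.73 = 93.43, so M₂ = 2.004150 × 93.43 ≈ 187.2477 million.
ΔM = M₂ − M₁ = 187.2477 − 176.5754 = 10.6723 million.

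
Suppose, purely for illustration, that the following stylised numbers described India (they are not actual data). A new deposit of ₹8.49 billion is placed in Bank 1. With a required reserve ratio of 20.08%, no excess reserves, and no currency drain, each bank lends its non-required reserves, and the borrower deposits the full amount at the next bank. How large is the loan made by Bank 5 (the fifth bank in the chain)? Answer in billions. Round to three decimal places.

₹2.768 billion

Each bank lends a fraction (1 − rr) = 0.7992 of the deposit it receives, so Bank 5 receives 8.49·0.7992^4 and lends 8.49·0.7992^5 ≈ 2.7681 billion.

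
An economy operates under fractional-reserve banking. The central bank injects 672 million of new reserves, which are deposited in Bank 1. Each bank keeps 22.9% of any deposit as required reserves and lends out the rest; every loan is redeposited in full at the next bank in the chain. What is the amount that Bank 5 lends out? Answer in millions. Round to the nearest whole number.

Each bank lends a fraction (1 − rr) = 0.7710 of the deposit it receives, so Bank 5 receives 672·0.7710^4 and lends 672·0.7710^5 ≈ 183.0801 million.

183 million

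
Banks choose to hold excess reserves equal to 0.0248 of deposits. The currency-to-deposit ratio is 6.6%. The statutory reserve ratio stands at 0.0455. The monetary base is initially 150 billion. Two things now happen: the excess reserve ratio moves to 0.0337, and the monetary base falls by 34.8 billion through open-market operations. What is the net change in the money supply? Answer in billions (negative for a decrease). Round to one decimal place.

-327.4 billion

Before: m₁ = (1 + 0.066) / (0.0455 + 0.0248 + 0.066) ≈ 7.82098, MB₁ = 150, so M₁ = 7.82098 × 150 = 1173.147 billion.
After: m₂ = (1 + 0.066) / (0.0455 + 0.0337 + 0.066) ≈ 7.34160, MB₂ = 150 − 34.8 = 115.2, so M₂ = 7.34160 × 115.2 ≈ 845.7523 billion.
ΔM = M₂ − M₁ = 845.7523 − 1173.147 = -327.3947 billion.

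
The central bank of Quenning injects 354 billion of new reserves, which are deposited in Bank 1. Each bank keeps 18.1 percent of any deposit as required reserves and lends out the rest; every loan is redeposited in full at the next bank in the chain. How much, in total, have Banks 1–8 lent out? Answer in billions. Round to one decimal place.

1277.6 billion

Bank i lends (1 − rr)^i of the original deposit: Bank 1 lends 354·0.8190 = 289.9260, Bank 2 lends 354·0.8190² ≈ 237.4494, and so on.
Summing a geometric series: total = 354·[0.8190·(1 − 0.8190^8) / (1 − 0.8190)] ≈ 1277.5512 billion.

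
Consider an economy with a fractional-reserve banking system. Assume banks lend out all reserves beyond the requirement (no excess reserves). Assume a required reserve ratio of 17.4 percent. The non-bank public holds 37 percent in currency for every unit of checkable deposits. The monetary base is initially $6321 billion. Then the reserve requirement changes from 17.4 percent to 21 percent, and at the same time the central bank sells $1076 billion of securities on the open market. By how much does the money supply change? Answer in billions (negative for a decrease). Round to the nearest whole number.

Before: m₁ = (1 + 0.37) / (0.174 + 0.37) ≈ 2.51838, MB₁ = 6321, so M₁ = 2.51838 × 6321 ≈ 15918.68 billion.
After: m₂ = (1 + 0.37) / (0.21 + 0.37) ≈ 2.36207, MB₂ = 6321 − 1076 = 5245, so M₂ = 2.36207 × 5245 ≈ 12389.0572 billion.
ΔM = M₂ − M₁ = 12389.0572 − 15918.68 = -3529.6228 billion.

-3530 billion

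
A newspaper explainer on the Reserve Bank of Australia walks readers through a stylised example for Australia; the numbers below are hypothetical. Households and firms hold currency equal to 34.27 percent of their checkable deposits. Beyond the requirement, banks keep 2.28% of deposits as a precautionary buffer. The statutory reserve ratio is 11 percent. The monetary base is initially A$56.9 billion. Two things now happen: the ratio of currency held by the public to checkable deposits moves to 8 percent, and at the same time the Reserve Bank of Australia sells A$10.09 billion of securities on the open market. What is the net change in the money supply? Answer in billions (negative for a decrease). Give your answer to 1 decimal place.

A$76.9 billion

Before: m₁ = (1 + 0.3427) / (0.11 + 0.0228 + 0.3427) ≈ 2.8238, MB₁ = 56.9, so M₁ = 2.8238 × 56.9 ≈ 160.6742 billion.
After: m₂ = (1 + 0.08) / (0.11 + 0.0228 + 0.08) ≈ 5.0752, MB₂ = 56.9 − 10.09 = 46.81, so M₂ = 5.0752 × 46.81 ≈ 237.5701 billion.
ΔM = M₂ − M₁ = 237.5701 − 160.6742 = 76.8959 billion.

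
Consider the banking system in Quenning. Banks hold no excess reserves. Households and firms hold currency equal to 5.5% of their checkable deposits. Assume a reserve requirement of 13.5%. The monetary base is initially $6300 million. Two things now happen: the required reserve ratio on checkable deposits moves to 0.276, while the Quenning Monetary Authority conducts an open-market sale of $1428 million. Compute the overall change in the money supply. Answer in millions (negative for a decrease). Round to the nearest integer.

Before: m₁ = (1 + 0.055) / (0.135 + 0.055) ≈ 5.55263, MB₁ = 6300, so M₁ = 5.55263 × 6300 = 34981.569 million.
After: m₂ = (1 + 0.055) / (0.276 + 0.055) ≈ 3.18731, MB₂ = 6300 − 1428 = 4872, so M₂ = 3.18731 × 4872 ≈ 15528.5743 million.
ΔM = M₂ − M₁ = 15528.5743 − 34981.569 = -19452.9947 million.

-19453 million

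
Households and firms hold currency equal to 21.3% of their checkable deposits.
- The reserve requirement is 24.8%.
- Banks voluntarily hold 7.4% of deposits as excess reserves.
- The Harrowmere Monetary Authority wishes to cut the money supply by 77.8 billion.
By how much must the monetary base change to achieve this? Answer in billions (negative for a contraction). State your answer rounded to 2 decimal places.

-34.31 billion

The money multiplier is m = (1 + c) / (rr + e + c) = (1 + 0.213) / (0.248 + 0.074 + 0.213) ≈ 2.26729.
ΔMB = ΔM / m = (−77.8) / 2.26729 ≈ -34.3141 billion.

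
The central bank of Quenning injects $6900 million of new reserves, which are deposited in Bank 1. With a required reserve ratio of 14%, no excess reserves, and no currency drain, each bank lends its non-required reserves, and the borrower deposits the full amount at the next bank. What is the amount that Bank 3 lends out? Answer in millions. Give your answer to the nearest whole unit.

Each bank lends a fraction (1 − rr) = 0.8600 of the deposit it receives, so Bank 3 receives 6900·0.8600^2 and lends 6900·0.8600^3 = 4388.7864 million.

$4389 million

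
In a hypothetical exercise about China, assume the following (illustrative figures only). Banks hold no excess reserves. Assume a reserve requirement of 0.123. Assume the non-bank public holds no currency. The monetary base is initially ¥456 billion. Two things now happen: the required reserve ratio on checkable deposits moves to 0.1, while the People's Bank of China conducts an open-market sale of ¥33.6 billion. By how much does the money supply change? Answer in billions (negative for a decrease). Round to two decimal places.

¥516.68 billion

Before: m₁ = 1 / (0.123) ≈ 8.130081, MB₁ = 456, so M₁ = 8.130081 × 456 ≈ 3707.3169 billion.
After: m₂ = 1 / (0.1) = 10, MB₂ = 456 − 33.6 = 422.4, so M₂ = 10 × 422.4 = 4224 billion.
ΔM = M₂ − M₁ = 4224 − 3707.3169 = 516.6831 billion.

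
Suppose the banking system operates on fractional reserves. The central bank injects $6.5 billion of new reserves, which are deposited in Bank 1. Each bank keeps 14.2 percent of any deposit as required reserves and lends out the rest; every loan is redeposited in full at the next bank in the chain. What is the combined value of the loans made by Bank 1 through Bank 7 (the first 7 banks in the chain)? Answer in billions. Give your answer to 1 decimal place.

$25.8 billion

Bank i lends (1 − rr)^i of the original deposit: Bank 1 lends 6.5·0.8580 = 5.5770, Bank 2 lends 6.5·0.8580² ≈ 4.7851, and so on.
Summing a geometric series: total = 6.5·[0.8580·(1 − 0.8580^7) / (1 − 0.8580)] ≈ 25.8308 billion.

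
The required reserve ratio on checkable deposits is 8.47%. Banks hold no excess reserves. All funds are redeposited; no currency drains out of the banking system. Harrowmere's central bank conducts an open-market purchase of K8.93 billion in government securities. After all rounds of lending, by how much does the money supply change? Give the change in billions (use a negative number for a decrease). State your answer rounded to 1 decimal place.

The simple money multiplier is m = 1/rr = 1/0.0847 ≈ 11.8064.
An open-market purchase increases the monetary base by 8.93 billion, so ΔM = m × ΔMB = 11.8064 × 8.93 ≈ 105.4312 billion.

K105.4 billion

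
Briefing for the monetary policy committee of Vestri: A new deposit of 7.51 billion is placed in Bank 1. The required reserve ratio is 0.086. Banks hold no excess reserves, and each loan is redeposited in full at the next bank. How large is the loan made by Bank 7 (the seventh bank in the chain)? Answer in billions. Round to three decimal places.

Each bank lends a fraction (1 − rr) = 0.9140 of the deposit it receives, so Bank 7 receives 7.51·0.9140^6 and lends 7.51·0.9140^7 ≈ 4.0019 billion.

4.002 billion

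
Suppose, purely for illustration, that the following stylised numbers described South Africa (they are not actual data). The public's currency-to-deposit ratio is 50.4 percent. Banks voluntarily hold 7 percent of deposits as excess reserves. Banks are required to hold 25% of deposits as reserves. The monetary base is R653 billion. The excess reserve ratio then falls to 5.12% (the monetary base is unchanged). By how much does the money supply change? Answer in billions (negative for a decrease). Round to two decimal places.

R27.83 billion

Initially m₁ = (1 + 0.504) / (0.25 + 0.07 + 0.504) ≈ 1.825243, so M₁ = 1.825243 × 653 ≈ 1191.8837 billion.
After the change m₂ = (1 + 0.504) / (0.25 + 0.0512 + 0.504) ≈ 1.867859, so M₂ = 1.867859 × 653 ≈ 1219.7119 billion.
ΔM = M₂ − M₁ = 1219.7119 − 1191.8837 = 27.8282 billion.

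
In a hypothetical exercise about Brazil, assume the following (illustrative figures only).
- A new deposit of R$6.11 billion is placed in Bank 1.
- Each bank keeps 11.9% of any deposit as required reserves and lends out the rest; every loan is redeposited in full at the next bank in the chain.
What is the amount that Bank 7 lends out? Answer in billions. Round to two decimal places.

R$2.52 billion

Each bank lends a fraction (1 − rr) = 0.8810 of the deposit it receives, so Bank 7 receives 6.11·0.8810^6 and lends 6.11·0.8810^7 ≈ 2.5169 billion.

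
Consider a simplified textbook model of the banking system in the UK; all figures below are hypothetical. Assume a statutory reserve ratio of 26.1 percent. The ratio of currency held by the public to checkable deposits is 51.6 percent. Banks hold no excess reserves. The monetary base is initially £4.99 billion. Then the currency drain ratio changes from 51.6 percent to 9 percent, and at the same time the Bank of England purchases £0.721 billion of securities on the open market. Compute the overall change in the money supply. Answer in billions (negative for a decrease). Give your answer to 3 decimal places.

£7.999 billion

Before: m₁ = (1 + 0.516) / (0.261 + 0.516) ≈ 1.95109, MB₁ = 4.99, so M₁ = 1.95109 × 4.99 ≈ 9.7359 billion.
After: m₂ = (1 + 0.09) / (0.261 + 0.09) ≈ 3.10541, MB₂ = 4.99 + 0.721 = 5.711, so M₂ = 3.10541 × 5.711 ≈ 17.735 billion.
ΔM = M₂ − M₁ = 17.735 − 9.7359 = 7.9991 billion.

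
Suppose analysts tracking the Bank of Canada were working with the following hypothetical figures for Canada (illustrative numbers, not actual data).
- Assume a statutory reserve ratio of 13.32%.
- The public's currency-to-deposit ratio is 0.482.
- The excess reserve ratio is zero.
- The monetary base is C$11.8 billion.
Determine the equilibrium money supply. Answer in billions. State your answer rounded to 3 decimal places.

The money multiplier is m = (1 + c) / (rr + c) = (1 + 0.482) / (0.1332 + 0.482) ≈ 2.408973.
So M = m × MB = 2.408973 × 11.8 ≈ 28.4259 billion.

C$28.426 billion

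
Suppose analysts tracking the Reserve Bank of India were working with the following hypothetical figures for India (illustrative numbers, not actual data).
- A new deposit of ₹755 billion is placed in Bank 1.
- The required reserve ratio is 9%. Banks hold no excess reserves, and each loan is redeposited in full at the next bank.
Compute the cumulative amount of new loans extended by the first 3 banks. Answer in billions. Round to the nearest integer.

₹1881 billion

Bank i lends (1 − rr)^i of the original deposit: Bank 1 lends 755·0.9100 = 687.0500, Bank 2 lends 755·0.9100² = 625.2155, and so on.
Summing a geometric series: total = 755·[0.9100·(1 − 0.9100^3) / (1 − 0.9100)] ≈ 1881.2116 billion.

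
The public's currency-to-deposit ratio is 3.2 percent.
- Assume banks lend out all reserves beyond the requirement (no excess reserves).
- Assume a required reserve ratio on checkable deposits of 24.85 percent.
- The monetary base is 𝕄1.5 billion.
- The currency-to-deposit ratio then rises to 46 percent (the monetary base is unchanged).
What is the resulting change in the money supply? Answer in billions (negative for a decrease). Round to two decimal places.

-2.43 billion

Initially m₁ = (1 + 0.032) / (0.2485 + 0.032) ≈ 3.6791, so M₁ = 3.6791 × 1.5 ≈ 5.5187 billion.
After the change m₂ = (1 + 0.46) / (0.2485 + 0.46) ≈ 2.0607, so M₂ = 2.0607 × 1.5 ≈ 3.0911 billion.
ΔM = M₂ − M₁ = 3.0911 − 5.5187 = -2.4276 billion.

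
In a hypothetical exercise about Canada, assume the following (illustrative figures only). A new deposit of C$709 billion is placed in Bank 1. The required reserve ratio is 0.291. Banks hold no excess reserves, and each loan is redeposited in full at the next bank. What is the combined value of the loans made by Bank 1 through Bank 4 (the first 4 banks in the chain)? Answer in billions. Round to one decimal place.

C$1290.9 billion

Bank i lends (1 − rr)^i of the original deposit: Bank 1 lends 709·0.7090 = 502.6810, Bank 2 lends 709·0.7090² ≈ 356.4008, and so on.
Summing a geometric series: total = 709·[0.7090·(1 − 0.7090^4) / (1 − 0.7090)] ≈ 1290.9259 billion.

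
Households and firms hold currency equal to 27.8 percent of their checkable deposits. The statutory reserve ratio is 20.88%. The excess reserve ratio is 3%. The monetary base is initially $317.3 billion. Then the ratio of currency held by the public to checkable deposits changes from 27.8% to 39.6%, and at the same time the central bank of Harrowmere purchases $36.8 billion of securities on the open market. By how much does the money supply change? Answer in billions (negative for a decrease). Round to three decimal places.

Before: m₁ = (1 + 0.278) / (0.2088 + 0.03 + 0.278) ≈ 2.4729102, MB₁ = 317.3, so M₁ = 2.4729102 × 317.3 ≈ 784.6544 billion.
After: m₂ = (1 + 0.396) / (0.2088 + 0.03 + 0.396) ≈ 2.1991178, MB₂ = 317.3 + 36.8 = 354.1, so M₂ = 2.1991178 × 354.1 ≈ 778.7076 billion.
ΔM = M₂ − M₁ = 778.7076 − 784.6544 = -5.9468 billion.

-5.947 billion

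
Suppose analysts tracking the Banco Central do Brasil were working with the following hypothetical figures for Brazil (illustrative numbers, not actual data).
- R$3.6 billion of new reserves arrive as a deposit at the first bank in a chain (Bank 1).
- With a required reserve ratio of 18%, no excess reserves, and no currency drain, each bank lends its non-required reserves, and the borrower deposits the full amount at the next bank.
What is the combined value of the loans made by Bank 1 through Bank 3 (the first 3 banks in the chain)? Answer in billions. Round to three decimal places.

R$7.358 billion

Bank i lends (1 − rr)^i of the original deposit: Bank 1 lends 3.6·0.8200 = 2.9520, Bank 2 lends 3.6·0.8200² ≈ 2.4206, and so on.
Summing a geometric series: total = 3.6·[0.8200·(1 − 0.8200^3) / (1 − 0.8200)] ≈ 7.3576 billion.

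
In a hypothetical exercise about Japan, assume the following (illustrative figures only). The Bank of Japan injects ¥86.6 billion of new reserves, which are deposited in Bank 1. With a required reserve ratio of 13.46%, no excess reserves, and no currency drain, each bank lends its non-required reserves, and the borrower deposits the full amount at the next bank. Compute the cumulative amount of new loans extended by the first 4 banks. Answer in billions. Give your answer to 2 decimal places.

Bank i lends (1 − rr)^i of the original deposit: Bank 1 lends 86.6·0.8654 ≈ 74.9436, Bank 2 lends 86.6·0.8654² ≈ 64.8562, and so on.
Summing a geometric series: total = 86.6·[0.8654·(1 − 0.8654^4) / (1 − 0.8654)] ≈ 244.4984 billion.

¥244.50 billion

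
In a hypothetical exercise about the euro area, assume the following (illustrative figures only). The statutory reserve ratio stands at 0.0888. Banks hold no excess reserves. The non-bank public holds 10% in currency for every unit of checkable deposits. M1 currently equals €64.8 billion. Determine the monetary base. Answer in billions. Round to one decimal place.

The money multiplier is m = (1 + c) / (rr + c) = (1 + 0.1) / (0.0888 + 0.1) ≈ 5.8263.
MB = M / m = 64.8 / 5.8263 ≈ 11.122 billion.

€11.1 billion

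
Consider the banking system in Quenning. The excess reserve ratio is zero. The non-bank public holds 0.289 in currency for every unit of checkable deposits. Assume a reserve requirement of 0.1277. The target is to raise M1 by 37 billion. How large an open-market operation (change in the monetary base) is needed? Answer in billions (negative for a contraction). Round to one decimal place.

The money multiplier is m = (1 + c) / (rr + c) = (1 + 0.289) / (0.1277 + 0.289) ≈ 3.0934.
ΔMB = ΔM / m = (+37) / 3.0934 ≈ 11.9609 billion.

12.0 billion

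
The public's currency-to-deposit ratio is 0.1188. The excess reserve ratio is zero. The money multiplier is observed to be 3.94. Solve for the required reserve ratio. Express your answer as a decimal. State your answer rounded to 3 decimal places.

Using m = 3.94. Since m = (1 + c)/(c + rr + e), the denominator satisfies c + rr + e = (1 + c)/m = (1 + 0.1188) / 3.94 ≈ 0.283959.
With c = 0.1188 and e = 0, the required reserve ratio is 0.283959 − 0.1188 − 0 = 0.165159.

0.165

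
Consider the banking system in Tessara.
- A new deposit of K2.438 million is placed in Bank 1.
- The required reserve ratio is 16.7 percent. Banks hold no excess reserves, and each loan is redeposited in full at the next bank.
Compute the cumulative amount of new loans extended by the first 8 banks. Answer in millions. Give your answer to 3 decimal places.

K9.342 million

Bank i lends (1 − rr)^i of the original deposit: Bank 1 lends 2.438·0.8330 ≈ 2.0309, Bank 2 lends 2.438·0.8330² ≈ 1.6917, and so on.
Summing a geometric series: total = 2.438·[0.8330·(1 − 0.8330^8) / (1 − 0.8330)] ≈ 9.3416 million.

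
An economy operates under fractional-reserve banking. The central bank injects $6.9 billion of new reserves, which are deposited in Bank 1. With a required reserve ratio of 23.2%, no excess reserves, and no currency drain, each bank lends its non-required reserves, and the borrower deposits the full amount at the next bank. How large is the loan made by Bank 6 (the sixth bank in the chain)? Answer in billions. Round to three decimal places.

$1.416 billion

Each bank lends a fraction (1 − rr) = 0.7680 of the deposit it receives, so Bank 6 receives 6.9·0.7680^5 and lends 6.9·0.7680^6 ≈ 1.4158 billion.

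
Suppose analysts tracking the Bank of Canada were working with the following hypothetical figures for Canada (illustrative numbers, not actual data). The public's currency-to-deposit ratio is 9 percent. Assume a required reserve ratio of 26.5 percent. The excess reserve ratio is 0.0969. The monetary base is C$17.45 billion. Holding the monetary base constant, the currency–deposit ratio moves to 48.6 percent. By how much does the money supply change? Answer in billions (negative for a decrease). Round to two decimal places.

-11.51 billion

Initially m₁ = (1 + 0.09) / (0.265 + 0.0969 + 0.09) ≈ 2.41204, so M₁ = 2.41204 × 17.45 ≈ 42.0901 billion.
After the change m₂ = (1 + 0.486) / (0.265 + 0.0969 + 0.486) ≈ 1.75257, so M₂ = 1.75257 × 17.45 ≈ 30.5823 billion.
ΔM = M₂ − M₁ = 30.5823 − 42.0901 = -11.5078 billion.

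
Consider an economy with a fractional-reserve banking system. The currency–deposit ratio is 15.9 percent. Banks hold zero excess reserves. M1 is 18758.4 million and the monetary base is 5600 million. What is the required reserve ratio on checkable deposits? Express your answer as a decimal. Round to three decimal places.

0.187

Using m = M/MB = 18758.4/5600 ≈ 3.349714. Since m = (1 + c)/(c + rr + e), the denominator satisfies c + rr + e = (1 + c)/m = (1 + 0.159) / 3.349714 ≈ 0.346000.
With c = 0.159 and e = 0, the required reserve ratio on checkable deposits is 0.346000 − 0.159 − 0 = 0.187.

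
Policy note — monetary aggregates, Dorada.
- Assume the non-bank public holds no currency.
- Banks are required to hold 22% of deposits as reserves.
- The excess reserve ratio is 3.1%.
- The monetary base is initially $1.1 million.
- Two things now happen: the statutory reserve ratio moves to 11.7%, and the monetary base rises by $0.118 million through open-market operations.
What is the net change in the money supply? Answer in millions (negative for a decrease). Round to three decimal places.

Before: m₁ = 1 / (0.22 + 0.031) ≈ 3.98406, MB₁ = 1.1, so M₁ = 3.98406 × 1.1 ≈ 4.3825 million.
After: m₂ = 1 / (0.117 + 0.031) ≈ 6.75676, MB₂ = 1.1 + 0.118 = 1.218, so M₂ = 6.75676 × 1.218 ≈ 8.2297 million.
ΔM = M₂ − M₁ = 8.2297 − 4.3825 = 3.8472 million.

$3.847 million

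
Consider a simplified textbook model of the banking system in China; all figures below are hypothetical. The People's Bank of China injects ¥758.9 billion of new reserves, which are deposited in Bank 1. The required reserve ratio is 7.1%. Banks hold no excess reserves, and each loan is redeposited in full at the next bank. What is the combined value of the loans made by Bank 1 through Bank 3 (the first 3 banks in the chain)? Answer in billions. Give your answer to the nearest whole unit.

Bank i lends (1 − rr)^i of the original deposit: Bank 1 lends 758.9·0.9290 = 705.0181, Bank 2 lends 758.9·0.9290² ≈ 654.9618, and so on.
Summing a geometric series: total = 758.9·[0.9290·(1 − 0.9290^3) / (1 − 0.9290)] ≈ 1968.4394 billion.

¥1968 billion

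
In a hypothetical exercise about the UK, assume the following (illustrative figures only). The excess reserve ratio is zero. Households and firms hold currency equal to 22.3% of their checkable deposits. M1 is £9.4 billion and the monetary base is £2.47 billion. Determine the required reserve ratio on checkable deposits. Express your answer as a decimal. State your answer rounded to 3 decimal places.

Using m = M/MB = 9.4/2.47 ≈ 3.805668. Since m = (1 + c)/(c + rr + e), the denominator satisfies c + rr + e = (1 + c)/m = (1 + 0.223) / 3.805668 ≈ 0.321363.
With c = 0.223 and e = 0, the required reserve ratio on checkable deposits is 0.321363 − 0.223 − 0 = 0.098363.

0.098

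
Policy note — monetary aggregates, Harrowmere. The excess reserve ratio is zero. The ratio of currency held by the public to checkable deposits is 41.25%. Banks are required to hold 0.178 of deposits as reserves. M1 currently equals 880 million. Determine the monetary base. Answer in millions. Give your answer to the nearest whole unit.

368 million

The money multiplier is m = (1 + c) / (rr + c) = (1 + 0.4125) / (0.178 + 0.4125) ≈ 2.3920.
MB = M / m = 880 / 2.3920 ≈ 367.893 million.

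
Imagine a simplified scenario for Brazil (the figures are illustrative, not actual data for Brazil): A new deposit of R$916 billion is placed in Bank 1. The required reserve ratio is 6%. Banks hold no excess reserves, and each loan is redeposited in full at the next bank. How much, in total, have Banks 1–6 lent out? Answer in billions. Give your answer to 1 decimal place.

Bank i lends (1 − rr)^i of the original deposit: Bank 1 lends 916·0.9400 = 861.0400, Bank 2 lends 916·0.9400² = 809.3776, and so on.
Summing a geometric series: total = 916·[0.9400·(1 − 0.9400^6) / (1 − 0.9400)] ≈ 4450.5754 billion.

R$4450.6 billion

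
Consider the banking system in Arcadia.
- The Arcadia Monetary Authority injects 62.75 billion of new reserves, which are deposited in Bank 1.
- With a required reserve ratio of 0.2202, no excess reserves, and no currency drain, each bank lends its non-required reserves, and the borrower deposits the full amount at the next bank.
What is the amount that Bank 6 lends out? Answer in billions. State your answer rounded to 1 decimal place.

Each bank lends a fraction (1 − rr) = 0.7798 of the deposit it receives, so Bank 6 receives 62.75·0.7798^5 and lends 62.75·0.7798^6 ≈ 14.1095 billion.

14.1 billion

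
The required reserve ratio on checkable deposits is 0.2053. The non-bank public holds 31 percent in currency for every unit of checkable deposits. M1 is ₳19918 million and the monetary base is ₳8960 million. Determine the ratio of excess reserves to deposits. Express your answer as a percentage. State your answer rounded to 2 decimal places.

7.40%

Using m = M/MB = 19918/8960 ≈ 2.222991. Since m = (1 + c)/(c + rr + e), the denominator satisfies c + rr + e = (1 + c)/m = (1 + 0.31) / 2.222991 ≈ 0.589296.
With c = 0.31 and rr = 0.2053, the ratio of excess reserves to deposits is 0.589296 − 0.31 − 0.2053 = 0.073996.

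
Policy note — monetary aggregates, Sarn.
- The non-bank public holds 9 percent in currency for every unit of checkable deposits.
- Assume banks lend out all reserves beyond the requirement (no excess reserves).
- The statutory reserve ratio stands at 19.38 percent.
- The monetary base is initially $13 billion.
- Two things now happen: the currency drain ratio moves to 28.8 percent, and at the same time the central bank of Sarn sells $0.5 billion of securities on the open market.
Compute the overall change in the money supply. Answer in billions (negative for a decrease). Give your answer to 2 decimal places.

Before: m₁ = (1 + 0.09) / (0.1938 + 0.09) ≈ 3.84073, MB₁ = 13, so M₁ = 3.84073 × 13 ≈ 49.9295 billion.
After: m₂ = (1 + 0.288) / (0.1938 + 0.288) ≈ 2.67331, MB₂ = 13 − 0.5 = 12.5, so M₂ = 2.67331 × 12.5 ≈ 33.4164 billion.
ΔM = M₂ − M₁ = 33.4164 − 49.9295 = -16.5131 billion.

-16.51 billion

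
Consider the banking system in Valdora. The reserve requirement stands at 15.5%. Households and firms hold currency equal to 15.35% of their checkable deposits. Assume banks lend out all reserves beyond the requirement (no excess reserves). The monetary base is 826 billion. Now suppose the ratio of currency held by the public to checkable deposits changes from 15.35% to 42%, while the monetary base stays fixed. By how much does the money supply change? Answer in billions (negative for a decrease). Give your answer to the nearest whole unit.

-1049 billion

Initially m₁ = (1 + 0.1535) / (0.155 + 0.1535) ≈ 3.7391, so M₁ = 3.7391 × 826 = 3088.4966 billion.
After the change m₂ = (1 + 0.42) / (0.155 + 0.42) ≈ 2.4696, so M₂ = 2.4696 × 826 = 2039.8896 billion.
ΔM = M₂ − M₁ = 2039.8896 − 3088.4966 = -1048.607 billion.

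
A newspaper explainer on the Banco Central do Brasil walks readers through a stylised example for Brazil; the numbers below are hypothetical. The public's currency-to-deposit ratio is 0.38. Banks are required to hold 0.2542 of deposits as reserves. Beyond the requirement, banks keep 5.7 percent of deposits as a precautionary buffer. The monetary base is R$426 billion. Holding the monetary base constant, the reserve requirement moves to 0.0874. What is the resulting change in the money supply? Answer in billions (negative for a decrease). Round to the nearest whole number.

Initially m₁ = (1 + 0.38) / (0.2542 + 0.057 + 0.38) ≈ 1.9965, so M₁ = 1.9965 × 426 = 850.509 billion.
After the change m₂ = (1 + 0.38) / (0.0874 + 0.057 + 0.38) ≈ 2.6316, so M₂ = 2.6316 × 426 = 1121.0616 billion.
ΔM = M₂ − M₁ = 1121.0616 − 850.509 = 270.5526 billion.

R$271 billion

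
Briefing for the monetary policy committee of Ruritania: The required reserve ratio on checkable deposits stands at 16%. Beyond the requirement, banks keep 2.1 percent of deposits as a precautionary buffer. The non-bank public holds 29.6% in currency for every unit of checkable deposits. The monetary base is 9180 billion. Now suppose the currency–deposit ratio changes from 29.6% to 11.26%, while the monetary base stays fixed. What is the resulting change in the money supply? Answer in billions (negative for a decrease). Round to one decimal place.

Initially m₁ = (1 + 0.296) / (0.16 + 0.021 + 0.296) ≈ 2.716981, so M₁ = 2.716981 × 9180 ≈ 24941.8856 billion.
After the change m₂ = (1 + 0.1126) / (0.16 + 0.021 + 0.1126) ≈ 3.789510, so M₂ = 3.789510 × 9180 = 34787.7018 billion.
ΔM = M₂ − M₁ = 34787.7018 − 24941.8856 = 9845.8162 billion.

9845.8 billion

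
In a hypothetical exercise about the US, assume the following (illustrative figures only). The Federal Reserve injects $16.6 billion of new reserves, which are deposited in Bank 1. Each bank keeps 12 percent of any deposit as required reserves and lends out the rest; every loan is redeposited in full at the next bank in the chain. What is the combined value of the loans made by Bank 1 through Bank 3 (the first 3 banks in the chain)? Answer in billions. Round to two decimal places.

Bank i lends (1 − rr)^i of the original deposit: Bank 1 lends 16.6·0.8800 = 14.6080, Bank 2 lends 16.6·0.8800² ≈ 12.8550, and so on.
Summing a geometric series: total = 16.6·[0.8800·(1 − 0.8800^3) / (1 − 0.8800)] ≈ 38.7755 billion.

$38.78 billion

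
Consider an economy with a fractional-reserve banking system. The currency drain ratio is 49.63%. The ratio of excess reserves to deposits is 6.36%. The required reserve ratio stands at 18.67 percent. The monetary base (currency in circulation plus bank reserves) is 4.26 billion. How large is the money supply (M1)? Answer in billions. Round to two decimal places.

8.54 billion

The money multiplier is m = (1 + c) / (rr + e + c) = (1 + 0.4963) / (0.1867 + 0.0636 + 0.4963) ≈ 2.0042.
So M = m × MB = 2.0042 × 4.26 ≈ 8.5379 billion.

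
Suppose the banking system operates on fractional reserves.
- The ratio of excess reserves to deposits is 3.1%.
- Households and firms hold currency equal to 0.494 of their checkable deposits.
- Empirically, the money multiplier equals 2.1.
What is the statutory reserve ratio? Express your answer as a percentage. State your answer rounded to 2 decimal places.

18.64%

Using m = 2.1. Since m = (1 + c)/(c + rr + e), the denominator satisfies c + rr + e = (1 + c)/m = (1 + 0.494) / 2.1 ≈ 0.711429.
With c = 0.494 and e = 0.031, the statutory reserve ratio is 0.711429 − 0.494 − 0.031 = 0.186429.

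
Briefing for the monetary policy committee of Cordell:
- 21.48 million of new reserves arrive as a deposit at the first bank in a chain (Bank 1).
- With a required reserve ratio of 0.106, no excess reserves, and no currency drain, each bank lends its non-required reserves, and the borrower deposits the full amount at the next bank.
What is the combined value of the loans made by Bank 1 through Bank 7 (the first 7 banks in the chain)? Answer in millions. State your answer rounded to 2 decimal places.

Bank i lends (1 − rr)^i of the original deposit: Bank 1 lends 21.48·0.8940 ≈ 19.2031, Bank 2 lends 21.48·0.8940² ≈ 17.1676, and so on.
Summing a geometric series: total = 21.48·[0.8940·(1 − 0.8940^7) / (1 − 0.8940)] ≈ 98.4762 million.

98.48 million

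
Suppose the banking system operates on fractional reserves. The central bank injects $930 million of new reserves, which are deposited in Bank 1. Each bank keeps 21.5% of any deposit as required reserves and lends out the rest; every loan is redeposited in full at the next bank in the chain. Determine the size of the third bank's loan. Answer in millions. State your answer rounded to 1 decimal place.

$449.9 million

Each bank lends a fraction (1 − rr) = 0.7850 of the deposit it receives, so Bank 3 receives 930·0.7850^2 and lends 930·0.7850^3 ≈ 449.8751 million.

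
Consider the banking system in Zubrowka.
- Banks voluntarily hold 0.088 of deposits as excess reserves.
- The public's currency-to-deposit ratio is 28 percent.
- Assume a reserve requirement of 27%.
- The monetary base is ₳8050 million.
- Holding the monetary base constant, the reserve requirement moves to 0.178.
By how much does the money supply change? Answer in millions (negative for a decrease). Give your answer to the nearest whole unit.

₳2721 million

Initially m₁ = (1 + 0.28) / (0.27 + 0.088 + 0.28) ≈ 2.00627, so M₁ = 2.00627 × 8050 = 16150.4735 million.
After the change m₂ = (1 + 0.28) / (0.178 + 0.088 + 0.28) ≈ 2.34432, so M₂ = 2.34432 × 8050 = 18871.776 million.
ΔM = M₂ − M₁ = 18871.776 − 16150.4735 = 2721.3025 million.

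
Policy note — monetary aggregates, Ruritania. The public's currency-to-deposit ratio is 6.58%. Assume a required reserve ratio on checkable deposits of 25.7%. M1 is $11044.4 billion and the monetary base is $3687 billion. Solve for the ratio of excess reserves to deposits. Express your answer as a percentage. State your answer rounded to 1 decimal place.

3.3%

Using m = M/MB = 11044.4/3687 ≈ 2.995498. Since m = (1 + c)/(c + rr + e), the denominator satisfies c + rr + e = (1 + c)/m = (1 + 0.0658) / 2.995498 ≈ 0.355801.
With c = 0.0658 and rr = 0.257, the ratio of excess reserves to deposits is 0.355801 − 0.0658 − 0.257 = 0.033001.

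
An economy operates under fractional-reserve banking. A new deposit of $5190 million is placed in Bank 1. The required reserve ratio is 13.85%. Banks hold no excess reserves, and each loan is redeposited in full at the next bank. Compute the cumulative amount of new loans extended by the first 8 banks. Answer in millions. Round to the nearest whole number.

Bank i lends (1 − rr)^i of the original deposit: Bank 1 lends 5190·0.8615 = 4471.1850, Bank 2 lends 5190·0.8615² ≈ 3851.9259, and so on.
Summing a geometric series: total = 5190·[0.8615·(1 − 0.8615^8) / (1 − 0.8615)] ≈ 22487.6833 million.

$22488 million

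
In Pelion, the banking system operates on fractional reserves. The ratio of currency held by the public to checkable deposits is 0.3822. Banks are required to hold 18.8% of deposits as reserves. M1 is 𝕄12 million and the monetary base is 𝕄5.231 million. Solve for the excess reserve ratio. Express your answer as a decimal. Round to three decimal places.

Using m = M/MB = 12/5.231 ≈ 2.294016. Since m = (1 + c)/(c + rr + e), the denominator satisfies c + rr + e = (1 + c)/m = (1 + 0.3822) / 2.294016 ≈ 0.602524.
With c = 0.3822 and rr = 0.188, the excess reserve ratio is 0.602524 − 0.3822 − 0.188 = 0.032324.

0.032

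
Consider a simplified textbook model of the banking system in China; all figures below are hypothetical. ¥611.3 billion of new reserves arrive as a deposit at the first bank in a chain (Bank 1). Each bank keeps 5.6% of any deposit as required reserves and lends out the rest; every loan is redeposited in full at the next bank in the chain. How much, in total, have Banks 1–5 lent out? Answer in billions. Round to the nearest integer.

Bank i lends (1 − rr)^i of the original deposit: Bank 1 lends 611.3·0.9440 = 577.0672, Bank 2 lends 611.3·0.9440² ≈ 544.7514, and so on.
Summing a geometric series: total = 611.3·[0.9440·(1 − 0.9440^5) / (1 − 0.9440)] ≈ 2579.7742 billion.

¥2580 billion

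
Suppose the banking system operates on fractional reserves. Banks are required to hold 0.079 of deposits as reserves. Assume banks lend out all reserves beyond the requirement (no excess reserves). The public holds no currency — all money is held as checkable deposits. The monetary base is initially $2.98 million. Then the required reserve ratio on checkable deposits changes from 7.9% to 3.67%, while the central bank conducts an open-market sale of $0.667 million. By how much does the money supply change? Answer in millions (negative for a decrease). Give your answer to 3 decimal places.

$25.303 million

Before: m₁ = 1 / (0.079) ≈ 12.65823, MB₁ = 2.98, so M₁ = 12.65823 × 2.98 ≈ 37.7215 million.
After: m₂ = 1 / (0.0367) ≈ 27.24796, MB₂ = 2.98 − 0.667 = 2.313, so M₂ = 27.24796 × 2.313 ≈ 63.0245 million.
ΔM = M₂ − M₁ = 63.0245 − 37.7215 = 25.303 million.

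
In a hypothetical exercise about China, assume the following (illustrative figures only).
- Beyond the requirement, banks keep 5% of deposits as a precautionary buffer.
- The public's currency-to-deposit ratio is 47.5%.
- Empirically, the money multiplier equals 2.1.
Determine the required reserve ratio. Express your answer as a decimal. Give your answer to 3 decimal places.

0.177

Using m = 2.1. Since m = (1 + c)/(c + rr + e), the denominator satisfies c + rr + e = (1 + c)/m = (1 + 0.475) / 2.1 ≈ 0.702381.
With c = 0.475 and e = 0.05, the required reserve ratio is 0.702381 − 0.475 − 0.05 = 0.177381.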